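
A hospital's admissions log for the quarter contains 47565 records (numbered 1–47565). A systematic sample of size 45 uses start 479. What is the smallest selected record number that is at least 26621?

26904

k = 47565/45 = 1057
Steps past start: ⌈(26621 − 479)/1057⌉ = ⌈26142/1057⌉ = 25
Selected record: 479 + 25×1057 = 26904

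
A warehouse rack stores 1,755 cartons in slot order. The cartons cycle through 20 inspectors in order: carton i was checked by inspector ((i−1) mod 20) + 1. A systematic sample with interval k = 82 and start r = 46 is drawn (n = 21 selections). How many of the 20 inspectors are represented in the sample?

10

Consecutive selections differ by k = 82, so their inspector numbers differ by 82 mod 20 = 2.
gcd(82, 20) = 2, so the sample visits 20/2 = 10 distinct residues mod 20.
Start 46 is inspector 6; the inspectors hit are 2, 4, 6, 8, 10, 12, 14, 16, 18, 20.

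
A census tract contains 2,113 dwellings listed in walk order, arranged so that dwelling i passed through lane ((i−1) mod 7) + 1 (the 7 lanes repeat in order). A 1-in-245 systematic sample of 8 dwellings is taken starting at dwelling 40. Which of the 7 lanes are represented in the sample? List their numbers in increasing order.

Consecutive selections differ by k = 245, so their lane numbers differ by 245 mod 7 = 0.
gcd(245, 7) = 7, so the sample visits 7/7 = 1 distinct residues mod 7.
Start 40 is lane 5; the lanes hit are 5.

5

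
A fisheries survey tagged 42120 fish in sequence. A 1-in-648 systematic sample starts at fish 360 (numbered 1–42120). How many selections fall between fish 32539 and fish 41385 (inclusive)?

k = 648
First selection ≥ 32539: 360 + ⌈(32539−360)/648⌉·648 = 360 + 50×648 = 32760
Last selection ≤ 41385: 360 + ⌊(41385−360)/648⌋·648 = 360 + 63×648 = 41184
Count = 63 − 50 + 1 = 14

14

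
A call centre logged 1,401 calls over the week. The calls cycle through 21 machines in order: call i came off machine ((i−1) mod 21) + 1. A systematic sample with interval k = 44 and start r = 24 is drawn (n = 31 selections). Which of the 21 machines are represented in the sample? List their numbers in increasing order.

1, 2, 3, 4, 5, 6, 7, 8, 9, 10, 11, 12, 13, 14, 15, 16, 17, 18, 19, 20, 21

Consecutive selections differ by k = 44, so their machine numbers differ by 44 mod 21 = 2.
gcd(44, 21) = 1, so the sample visits 21/1 = 21 distinct residues mod 21.
Start 24 is machine 3; the machines hit are 1, 2, 3, 4, 5, 6, 7, 8, 9, 10, 11, 12, 13, 14, 15, 16, 17, 18, 19, 20, 21.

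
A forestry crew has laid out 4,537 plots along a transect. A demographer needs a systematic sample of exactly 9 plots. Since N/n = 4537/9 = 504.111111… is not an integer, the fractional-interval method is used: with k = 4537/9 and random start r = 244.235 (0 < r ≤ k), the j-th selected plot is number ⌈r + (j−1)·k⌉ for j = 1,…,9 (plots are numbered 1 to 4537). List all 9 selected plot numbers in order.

245, 749, 1253, 1757, 2261, 2765, 3269, 3774, 4278

j=1: r + 0k = 244.235 → ⌈·⌉ = 245
j=2: r + 1k = 748.346111… → ⌈·⌉ = 749
j=3: r + 2k = 1252.457222… → ⌈·⌉ = 1253
j=4: r + 3k = 1756.568333… → ⌈·⌉ = 1757
j=5: r + 4k = 2260.679444… → ⌈·⌉ = 2261
j=6: r + 5k = 2764.790555… → ⌈·⌉ = 2765
j=7: r + 6k = 3268.901666… → ⌈·⌉ = 3269
j=8: r + 7k = 3773.012777… → ⌈·⌉ = 3774
j=9: r + 8k = 4277.123888… → ⌈·⌉ = 4278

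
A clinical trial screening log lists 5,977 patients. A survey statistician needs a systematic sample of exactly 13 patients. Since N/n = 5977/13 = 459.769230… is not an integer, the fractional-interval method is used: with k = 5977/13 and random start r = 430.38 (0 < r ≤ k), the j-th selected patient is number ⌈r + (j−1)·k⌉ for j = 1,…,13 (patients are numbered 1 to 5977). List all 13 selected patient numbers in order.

j=1: r + 0k = 430.38 → ⌈·⌉ = 431
j=2: r + 1k = 890.149230… → ⌈·⌉ = 891
j=3: r + 2k = 1349.918461… → ⌈·⌉ = 1350
j=4: r + 3k = 1809.687692… → ⌈·⌉ = 1810
j=5: r + 4k = 2269.456923… → ⌈·⌉ = 2270
j=6: r + 5k = 2729.226153… → ⌈·⌉ = 2730
j=7: r + 6k = 3188.995384… → ⌈·⌉ = 3189
j=8: r + 7k = 3648.764615… → ⌈·⌉ = 3649
j=9: r + 8k = 4108.533846… → ⌈·⌉ = 4109
j=10: r + 9k = 4568.303076… → ⌈·⌉ = 4569
j=11: r + 10k = 5028.072307… → ⌈·⌉ = 5029
j=12: r + 11k = 5487.841538… → ⌈·⌉ = 5488
j=13: r + 12k = 5947.610769… → ⌈·⌉ = 5948

431, 891, 1350, 1810, 2270, 2730, 3189, 3649, 4109, 4569, 5029, 5488, 5948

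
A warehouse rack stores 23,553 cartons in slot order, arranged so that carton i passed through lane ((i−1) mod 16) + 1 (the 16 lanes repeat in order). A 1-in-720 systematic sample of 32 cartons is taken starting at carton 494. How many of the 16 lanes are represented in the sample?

1

Consecutive selections differ by k = 720, so their lane numbers differ by 720 mod 16 = 0.
gcd(720, 16) = 16, so the sample visits 16/16 = 1 distinct residues mod 16.
Start 494 is lane 14; the lanes hit are 14.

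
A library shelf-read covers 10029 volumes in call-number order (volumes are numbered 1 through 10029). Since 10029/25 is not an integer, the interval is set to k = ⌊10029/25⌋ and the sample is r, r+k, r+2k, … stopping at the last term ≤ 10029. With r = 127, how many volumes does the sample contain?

k = ⌊10029/25⌋ = 401
Achieved size = ⌊(10029 − 127)/401⌋ + 1 = ⌊9902/401⌋ + 1 = 24 + 1 = 25
(last selection: 127 + 24×401 = 9751 ≤ 10029; next would be 10152 > 10029)

25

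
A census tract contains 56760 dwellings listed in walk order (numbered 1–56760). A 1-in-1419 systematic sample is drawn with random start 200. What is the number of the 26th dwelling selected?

k = 1419
26th selection = r + (26−1)·k = 200 + 25×1419 = 200 + 35475 = 35675

35675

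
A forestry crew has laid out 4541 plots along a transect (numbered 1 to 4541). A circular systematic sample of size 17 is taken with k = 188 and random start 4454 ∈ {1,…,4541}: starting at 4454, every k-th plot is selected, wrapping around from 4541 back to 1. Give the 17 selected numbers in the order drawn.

4454, 101, 289, 477, 665, 853, 1041, 1229, 1417, 1605, 1793, 1981, 2169, 2357, 2545, 2733, 2921

Selection 1: 4454
Selection 2: 4454 + 188 = 4642 → 4642 − 4541 = 101
Selection 3: 101 + 188 = 289
Selection 4: 289 + 188 = 477
Selection 5: 477 + 188 = 665
Selection 6: 665 + 188 = 853
Selection 7: 853 + 188 = 1041
Selection 8: 1041 + 188 = 1229
Selection 9: 1229 + 188 = 1417
Selection 10: 1417 + 188 = 1605
Selection 11: 1605 + 188 = 1793
Selection 12: 1793 + 188 = 1981
Selection 13: 1981 + 188 = 2169
Selection 14: 2169 + 188 = 2357
Selection 15: 2357 + 188 = 2545
Selection 16: 2545 + 188 = 2733
Selection 17: 2733 + 188 = 2921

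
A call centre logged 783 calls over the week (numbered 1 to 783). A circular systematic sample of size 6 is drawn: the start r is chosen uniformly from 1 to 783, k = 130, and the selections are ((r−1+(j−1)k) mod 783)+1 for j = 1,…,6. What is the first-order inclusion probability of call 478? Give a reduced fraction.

2/261

For each position j, as r ranges over 1…783 the j-th selection hits every call exactly once, so call 478 is selected for exactly 6 of the 783 starts.
Inclusion probability = 6/783 = 2/261.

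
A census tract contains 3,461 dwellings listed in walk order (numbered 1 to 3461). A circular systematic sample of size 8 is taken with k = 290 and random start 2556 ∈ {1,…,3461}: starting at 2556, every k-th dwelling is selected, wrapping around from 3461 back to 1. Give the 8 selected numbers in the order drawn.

Selection 1: 2556
Selection 2: 2556 + 290 = 2846
Selection 3: 2846 + 290 = 3136
Selection 4: 3136 + 290 = 3426
Selection 5: 3426 + 290 = 3716 → 3716 − 3461 = 255
Selection 6: 255 + 290 = 545
Selection 7: 545 + 290 = 835
Selection 8: 835 + 290 = 1125

2556, 2846, 3136, 3426, 255, 545, 835, 1125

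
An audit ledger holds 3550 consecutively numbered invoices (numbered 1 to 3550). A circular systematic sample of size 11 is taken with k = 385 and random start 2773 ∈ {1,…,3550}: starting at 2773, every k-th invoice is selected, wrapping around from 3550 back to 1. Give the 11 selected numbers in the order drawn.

2773, 3158, 3543, 378, 763, 1148, 1533, 1918, 2303, 2688, 3073

Selection 1: 2773
Selection 2: 2773 + 385 = 3158
Selection 3: 3158 + 385 = 3543
Selection 4: 3543 + 385 = 3928 → 3928 − 3550 = 378
Selection 5: 378 + 385 = 763
Selection 6: 763 + 385 = 1148
Selection 7: 1148 + 385 = 1533
Selection 8: 1533 + 385 = 1918
Selection 9: 1918 + 385 = 2303
Selection 10: 2303 + 385 = 2688
Selection 11: 2688 + 385 = 3073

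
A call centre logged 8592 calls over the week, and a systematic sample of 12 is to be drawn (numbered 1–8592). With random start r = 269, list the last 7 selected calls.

k = N/n = 8592/12 = 716
6th selection = 269 + 5×716 = 3849
7th: 3849 + 716 = 4565
8th: 4565 + 716 = 5281
9th: 5281 + 716 = 5997
10th: 5997 + 716 = 6713
11th: 6713 + 716 = 7429
12th: 7429 + 716 = 8145

3849, 4565, 5281, 5997, 6713, 7429, 8145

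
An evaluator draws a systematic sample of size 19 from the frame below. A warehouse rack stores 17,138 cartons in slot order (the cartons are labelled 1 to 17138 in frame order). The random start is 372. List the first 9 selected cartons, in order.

372, 1274, 2176, 3078, 3980, 4882, 5784, 6686, 7588

k = N/n = 17138/19 = 902
carton 1: 372
carton 2: 372 + 902 = 1274
carton 3: 1274 + 902 = 2176
carton 4: 2176 + 902 = 3078
carton 5: 3078 + 902 = 3980
carton 6: 3980 + 902 = 4882
carton 7: 4882 + 902 = 5784
carton 8: 5784 + 902 = 6686
carton 9: 6686 + 902 = 7588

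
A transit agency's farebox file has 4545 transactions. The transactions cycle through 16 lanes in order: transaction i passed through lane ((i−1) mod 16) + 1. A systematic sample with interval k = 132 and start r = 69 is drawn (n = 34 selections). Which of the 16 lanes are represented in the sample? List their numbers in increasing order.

Consecutive selections differ by k = 132, so their lane numbers differ by 132 mod 16 = 4.
gcd(132, 16) = 4, so the sample visits 16/4 = 4 distinct residues mod 16.
Start 69 is lane 5; the lanes hit are 1, 5, 9, 13.

1, 5, 9, 13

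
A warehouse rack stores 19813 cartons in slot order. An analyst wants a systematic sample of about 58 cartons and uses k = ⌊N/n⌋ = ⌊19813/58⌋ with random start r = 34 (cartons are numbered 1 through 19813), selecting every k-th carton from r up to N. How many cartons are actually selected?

k = ⌊19813/58⌋ = 341
Achieved size = ⌊(19813 − 34)/341⌋ + 1 = ⌊19779/341⌋ + 1 = 58 + 1 = 59
(last selection: 34 + 58×341 = 19812 ≤ 19813; next would be 20153 > 19813)

59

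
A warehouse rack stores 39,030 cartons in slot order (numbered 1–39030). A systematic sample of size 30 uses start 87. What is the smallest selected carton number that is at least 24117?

k = 39030/30 = 1301
Steps past start: ⌈(24117 − 87)/1301⌉ = ⌈24030/1301⌉ = 19
Selected carton: 87 + 19×1301 = 24806

24806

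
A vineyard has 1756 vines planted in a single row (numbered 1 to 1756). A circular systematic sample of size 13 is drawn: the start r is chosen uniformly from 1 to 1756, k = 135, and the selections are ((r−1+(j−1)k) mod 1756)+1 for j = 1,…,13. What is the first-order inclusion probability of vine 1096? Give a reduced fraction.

13/1756

For each position j, as r ranges over 1…1756 the j-th selection hits every vine exactly once, so vine 1096 is selected for exactly 13 of the 1756 starts.
Inclusion probability = 13/1756.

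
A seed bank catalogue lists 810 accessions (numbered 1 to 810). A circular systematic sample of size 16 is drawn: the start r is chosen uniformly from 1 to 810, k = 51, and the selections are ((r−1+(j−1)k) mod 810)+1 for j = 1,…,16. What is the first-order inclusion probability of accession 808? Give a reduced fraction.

For each position j, as r ranges over 1…810 the j-th selection hits every accession exactly once, so accession 808 is selected for exactly 16 of the 810 starts.
Inclusion probability = 16/810 = 8/405.

8/405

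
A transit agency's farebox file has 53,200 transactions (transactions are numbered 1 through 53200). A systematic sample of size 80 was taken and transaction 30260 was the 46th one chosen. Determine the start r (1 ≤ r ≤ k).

k = 53200/80 = 665
r = 30260 − (46−1)×665 = 30260 − 29925 = 335

335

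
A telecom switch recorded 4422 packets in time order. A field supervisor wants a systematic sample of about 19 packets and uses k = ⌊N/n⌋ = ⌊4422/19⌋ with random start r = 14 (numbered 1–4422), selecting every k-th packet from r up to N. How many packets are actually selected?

20

k = ⌊4422/19⌋ = 232
Achieved size = ⌊(4422 − 14)/232⌋ + 1 = ⌊4408/232⌋ + 1 = 19 + 1 = 20
(last selection: 14 + 19×232 = 4422 ≤ 4422; next would be 4654 > 4422)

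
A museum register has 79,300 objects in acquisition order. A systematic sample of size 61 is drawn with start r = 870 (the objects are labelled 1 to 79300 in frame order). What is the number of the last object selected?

k = 79300/61 = 1300
61st selection = r + (61−1)·k = 870 + 60×1300 = 870 + 78000 = 78870

78870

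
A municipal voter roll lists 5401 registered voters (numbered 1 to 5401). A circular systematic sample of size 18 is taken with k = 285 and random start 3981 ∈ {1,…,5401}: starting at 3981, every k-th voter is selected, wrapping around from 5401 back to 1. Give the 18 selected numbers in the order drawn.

Selection 1: 3981
Selection 2: 3981 + 285 = 4266
Selection 3: 4266 + 285 = 4551
Selection 4: 4551 + 285 = 4836
Selection 5: 4836 + 285 = 5121
Selection 6: 5121 + 285 = 5406 → 5406 − 5401 = 5
Selection 7: 5 + 285 = 290
Selection 8: 290 + 285 = 575
Selection 9: 575 + 285 = 860
Selection 10: 860 + 285 = 1145
Selection 11: 1145 + 285 = 1430
Selection 12: 1430 + 285 = 1715
Selection 13: 1715 + 285 = 2000
Selection 14: 2000 + 285 = 2285
Selection 15: 2285 + 285 = 2570
Selection 16: 2570 + 285 = 2855
Selection 17: 2855 + 285 = 3140
Selection 18: 3140 + 285 = 3425

3981, 4266, 4551, 4836, 5121, 5, 290, 575, 860, 1145, 1430, 1715, 2000, 2285, 2570, 2855, 3140, 3425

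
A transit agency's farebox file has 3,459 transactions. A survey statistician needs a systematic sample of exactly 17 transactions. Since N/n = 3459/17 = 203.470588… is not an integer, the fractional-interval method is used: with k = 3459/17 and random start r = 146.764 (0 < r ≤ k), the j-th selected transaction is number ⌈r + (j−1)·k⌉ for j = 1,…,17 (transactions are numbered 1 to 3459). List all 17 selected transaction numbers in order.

147, 351, 554, 758, 961, 1165, 1368, 1572, 1775, 1978, 2182, 2385, 2589, 2792, 2996, 3199, 3403

j=1: r + 0k = 146.764 → ⌈·⌉ = 147
j=2: r + 1k = 350.234588… → ⌈·⌉ = 351
j=3: r + 2k = 553.705176… → ⌈·⌉ = 554
j=4: r + 3k = 757.175764… → ⌈·⌉ = 758
j=5: r + 4k = 960.646352… → ⌈·⌉ = 961
j=6: r + 5k = 1164.116941… → ⌈·⌉ = 1165
j=7: r + 6k = 1367.587529… → ⌈·⌉ = 1368
j=8: r + 7k = 1571.058117… → ⌈·⌉ = 1572
j=9: r + 8k = 1774.528705… → ⌈·⌉ = 1775
j=10: r + 9k = 1977.999294… → ⌈·⌉ = 1978
j=11: r + 10k = 2181.469882… → ⌈·⌉ = 2182
j=12: r + 11k = 2384.940470… → ⌈·⌉ = 2385
j=13: r + 12k = 2588.411058… → ⌈·⌉ = 2589
j=14: r + 13k = 2791.881647… → ⌈·⌉ = 2792
j=15: r + 14k = 2995.352235… → ⌈·⌉ = 2996
j=16: r + 15k = 3198.822823… → ⌈·⌉ = 3199
j=17: r + 16k = 3402.293411… → ⌈·⌉ = 3403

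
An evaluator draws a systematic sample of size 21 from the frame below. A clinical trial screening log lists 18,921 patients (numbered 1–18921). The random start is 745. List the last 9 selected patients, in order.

k = N/n = 18921/21 = 901
13th selection = 745 + 12×901 = 11557
14th: 11557 + 901 = 12458
15th: 12458 + 901 = 13359
16th: 13359 + 901 = 14260
17th: 14260 + 901 = 15161
18th: 15161 + 901 = 16062
19th: 16062 + 901 = 16963
20th: 16963 + 901 = 17864
21st: 17864 + 901 = 18765

11557, 12458, 13359, 14260, 15161, 16062, 16963, 17864, 18765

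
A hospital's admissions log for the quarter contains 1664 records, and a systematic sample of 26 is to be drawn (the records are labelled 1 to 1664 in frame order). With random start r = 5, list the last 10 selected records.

1029, 1093, 1157, 1221, 1285, 1349, 1413, 1477, 1541, 1605

k = N/n = 1664/26 = 64
17th selection = 5 + 16×64 = 1029
18th: 1029 + 64 = 1093
19th: 1093 + 64 = 1157
20th: 1157 + 64 = 1221
21st: 1221 + 64 = 1285
22nd: 1285 + 64 = 1349
23rd: 1349 + 64 = 1413
24th: 1413 + 64 = 1477
25th: 1477 + 64 = 1541
26th: 1541 + 64 = 1605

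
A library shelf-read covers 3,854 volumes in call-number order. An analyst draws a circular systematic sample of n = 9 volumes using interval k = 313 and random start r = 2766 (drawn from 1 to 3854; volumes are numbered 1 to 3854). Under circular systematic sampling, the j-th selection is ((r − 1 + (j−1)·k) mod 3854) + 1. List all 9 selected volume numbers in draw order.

2766, 3079, 3392, 3705, 164, 477, 790, 1103, 1416

Selection 1: 2766
Selection 2: 2766 + 313 = 3079
Selection 3: 3079 + 313 = 3392
Selection 4: 3392 + 313 = 3705
Selection 5: 3705 + 313 = 4018 → 4018 − 3854 = 164
Selection 6: 164 + 313 = 477
Selection 7: 477 + 313 = 790
Selection 8: 790 + 313 = 1103
Selection 9: 1103 + 313 = 1416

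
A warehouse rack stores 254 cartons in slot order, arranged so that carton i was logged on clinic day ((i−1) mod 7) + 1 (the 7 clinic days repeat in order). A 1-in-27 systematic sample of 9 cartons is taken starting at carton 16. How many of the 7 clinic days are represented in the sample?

Consecutive selections differ by k = 27, so their clinic day numbers differ by 27 mod 7 = 6.
gcd(27, 7) = 1, so the sample visits 7/1 = 7 distinct residues mod 7.
Start 16 is clinic day 2; the clinic days hit are 1, 2, 3, 4, 5, 6, 7.

7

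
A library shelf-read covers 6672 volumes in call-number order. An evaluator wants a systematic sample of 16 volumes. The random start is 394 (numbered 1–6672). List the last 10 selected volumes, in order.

k = N/n = 6672/16 = 417
7th selection = 394 + 6×417 = 2896
8th: 2896 + 417 = 3313
9th: 3313 + 417 = 3730
10th: 3730 + 417 = 4147
11th: 4147 + 417 = 4564
12th: 4564 + 417 = 4981
13th: 4981 + 417 = 5398
14th: 5398 + 417 = 5815
15th: 5815 + 417 = 6232
16th: 6232 + 417 = 6649

2896, 3313, 3730, 4147, 4564, 4981, 5398, 5815, 6232, 6649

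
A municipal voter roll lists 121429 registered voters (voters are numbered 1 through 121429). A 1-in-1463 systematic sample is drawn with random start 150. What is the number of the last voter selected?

120116

k = 1463
83rd selection = r + (83−1)·k = 150 + 82×1463 = 150 + 119966 = 120116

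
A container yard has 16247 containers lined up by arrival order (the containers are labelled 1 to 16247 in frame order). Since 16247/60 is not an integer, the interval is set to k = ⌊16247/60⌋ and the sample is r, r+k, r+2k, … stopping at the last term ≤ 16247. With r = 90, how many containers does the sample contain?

60

k = ⌊16247/60⌋ = 270
Achieved size = ⌊(16247 − 90)/270⌋ + 1 = ⌊16157/270⌋ + 1 = 59 + 1 = 60
(last selection: 90 + 59×270 = 16020 ≤ 16247; next would be 16290 > 16247)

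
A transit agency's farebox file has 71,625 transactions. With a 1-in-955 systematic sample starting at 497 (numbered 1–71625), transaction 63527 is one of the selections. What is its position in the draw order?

k = 955
position = (63527 − 497)/955 + 1 = 63030/955 + 1 = 66 + 1 = 67

67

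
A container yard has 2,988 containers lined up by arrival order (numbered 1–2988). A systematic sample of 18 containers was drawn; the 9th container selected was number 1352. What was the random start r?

24

k = 2988/18 = 166
r = 1352 − (9−1)×166 = 1352 − 1328 = 24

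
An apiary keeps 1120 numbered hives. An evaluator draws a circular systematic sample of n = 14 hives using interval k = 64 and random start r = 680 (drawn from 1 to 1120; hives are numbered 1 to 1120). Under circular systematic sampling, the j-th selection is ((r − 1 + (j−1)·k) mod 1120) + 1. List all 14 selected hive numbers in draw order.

Selection 1: 680
Selection 2: 680 + 64 = 744
Selection 3: 744 + 64 = 808
Selection 4: 808 + 64 = 872
Selection 5: 872 + 64 = 936
Selection 6: 936 + 64 = 1000
Selection 7: 1000 + 64 = 1064
Selection 8: 1064 + 64 = 1128 → 1128 − 1120 = 8
Selection 9: 8 + 64 = 72
Selection 10: 72 + 64 = 136
Selection 11: 136 + 64 = 200
Selection 12: 200 + 64 = 264
Selection 13: 264 + 64 = 328
Selection 14: 328 + 64 = 392

680, 744, 808, 872, 936, 1000, 1064, 8, 72, 136, 200, 264, 328, 392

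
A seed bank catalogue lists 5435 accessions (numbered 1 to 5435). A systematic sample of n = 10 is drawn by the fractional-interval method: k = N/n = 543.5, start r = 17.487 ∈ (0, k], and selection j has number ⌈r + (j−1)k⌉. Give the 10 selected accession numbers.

j=1: r + 0k = 17.487 → ⌈·⌉ = 18
j=2: r + 1k = 560.987 → ⌈·⌉ = 561
j=3: r + 2k = 1104.487 → ⌈·⌉ = 1105
j=4: r + 3k = 1647.987 → ⌈·⌉ = 1648
j=5: r + 4k = 2191.487 → ⌈·⌉ = 2192
j=6: r + 5k = 2734.987 → ⌈·⌉ = 2735
j=7: r + 6k = 3278.487 → ⌈·⌉ = 3279
j=8: r + 7k = 3821.987 → ⌈·⌉ = 3822
j=9: r + 8k = 4365.487 → ⌈·⌉ = 4366
j=10: r + 9k = 4908.987 → ⌈·⌉ = 4909

18, 561, 1105, 1648, 2192, 2735, 3279, 3822, 4366, 4909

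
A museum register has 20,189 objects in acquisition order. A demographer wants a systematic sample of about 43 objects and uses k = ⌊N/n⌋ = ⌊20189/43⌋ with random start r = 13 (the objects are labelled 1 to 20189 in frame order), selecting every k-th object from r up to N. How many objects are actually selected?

44

k = ⌊20189/43⌋ = 469
Achieved size = ⌊(20189 − 13)/469⌋ + 1 = ⌊20176/469⌋ + 1 = 43 + 1 = 44
(last selection: 13 + 43×469 = 20180 ≤ 20189; next would be 20649 > 20189)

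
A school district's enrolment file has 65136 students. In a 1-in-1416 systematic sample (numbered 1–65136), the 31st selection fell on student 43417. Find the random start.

k = 1416
r = 43417 − (31−1)×1416 = 43417 − 42480 = 937

937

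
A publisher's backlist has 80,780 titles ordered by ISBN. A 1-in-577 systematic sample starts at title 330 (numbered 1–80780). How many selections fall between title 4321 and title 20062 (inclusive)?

k = 577
First selection ≥ 4321: 330 + ⌈(4321−330)/577⌉·577 = 330 + 7×577 = 4369
Last selection ≤ 20062: 330 + ⌊(20062−330)/577⌋·577 = 330 + 34×577 = 19948
Count = 34 − 7 + 1 = 28

28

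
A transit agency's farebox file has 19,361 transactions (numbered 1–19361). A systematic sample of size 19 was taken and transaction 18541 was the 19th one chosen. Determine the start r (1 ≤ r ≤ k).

k = 19361/19 = 1019
r = 18541 − (19−1)×1019 = 18541 − 18342 = 199

199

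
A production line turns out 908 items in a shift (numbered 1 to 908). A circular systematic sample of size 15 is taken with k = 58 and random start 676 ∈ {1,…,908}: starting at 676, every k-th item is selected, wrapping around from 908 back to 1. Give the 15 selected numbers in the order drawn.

676, 734, 792, 850, 908, 58, 116, 174, 232, 290, 348, 406, 464, 522, 580

Selection 1: 676
Selection 2: 676 + 58 = 734
Selection 3: 734 + 58 = 792
Selection 4: 792 + 58 = 850
Selection 5: 850 + 58 = 908
Selection 6: 908 + 58 = 966 → 966 − 908 = 58
Selection 7: 58 + 58 = 116
Selection 8: 116 + 58 = 174
Selection 9: 174 + 58 = 232
Selection 10: 232 + 58 = 290
Selection 11: 290 + 58 = 348
Selection 12: 348 + 58 = 406
Selection 13: 406 + 58 = 464
Selection 14: 464 + 58 = 522
Selection 15: 522 + 58 = 580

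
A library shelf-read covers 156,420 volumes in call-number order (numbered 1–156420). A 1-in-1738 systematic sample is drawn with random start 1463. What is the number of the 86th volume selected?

149193

k = 1738
86th selection = r + (86−1)·k = 1463 + 85×1738 = 1463 + 147730 = 149193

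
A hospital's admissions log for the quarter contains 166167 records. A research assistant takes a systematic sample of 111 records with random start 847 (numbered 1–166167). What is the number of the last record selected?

165517

k = 166167/111 = 1497
111th selection = r + (111−1)·k = 847 + 110×1497 = 847 + 164670 = 165517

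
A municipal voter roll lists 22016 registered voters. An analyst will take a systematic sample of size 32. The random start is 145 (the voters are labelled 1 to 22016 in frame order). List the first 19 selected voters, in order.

k = N/n = 22016/32 = 688
voter 1: 145
voter 2: 145 + 688 = 833
voter 3: 833 + 688 = 1521
voter 4: 1521 + 688 = 2209
voter 5: 2209 + 688 = 2897
voter 6: 2897 + 688 = 3585
voter 7: 3585 + 688 = 4273
voter 8: 4273 + 688 = 4961
voter 9: 4961 + 688 = 5649
voter 10: 5649 + 688 = 6337
voter 11: 6337 + 688 = 7025
voter 12: 7025 + 688 = 7713
voter 13: 7713 + 688 = 8401
voter 14: 8401 + 688 = 9089
voter 15: 9089 + 688 = 9777
voter 16: 9777 + 688 = 10465
voter 17: 10465 + 688 = 11153
voter 18: 11153 + 688 = 11841
voter 19: 11841 + 688 = 12529

145, 833, 1521, 2209, 2897, 3585, 4273, 4961, 5649, 6337, 7025, 7713, 8401, 9089, 9777, 10465, 11153, 11841, 12529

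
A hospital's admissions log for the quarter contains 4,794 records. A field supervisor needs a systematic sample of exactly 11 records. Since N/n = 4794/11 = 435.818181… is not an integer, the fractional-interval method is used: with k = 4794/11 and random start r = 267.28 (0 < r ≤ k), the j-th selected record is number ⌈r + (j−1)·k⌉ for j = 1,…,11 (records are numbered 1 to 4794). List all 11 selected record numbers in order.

j=1: r + 0k = 267.28 → ⌈·⌉ = 268
j=2: r + 1k = 703.098181… → ⌈·⌉ = 704
j=3: r + 2k = 1138.916363… → ⌈·⌉ = 1139
j=4: r + 3k = 1574.734545… → ⌈·⌉ = 1575
j=5: r + 4k = 2010.552727… → ⌈·⌉ = 2011
j=6: r + 5k = 2446.370909… → ⌈·⌉ = 2447
j=7: r + 6k = 2882.189090… → ⌈·⌉ = 2883
j=8: r + 7k = 3318.007272… → ⌈·⌉ = 3319
j=9: r + 8k = 3753.825454… → ⌈·⌉ = 3754
j=10: r + 9k = 4189.643636… → ⌈·⌉ = 4190
j=11: r + 10k = 4625.461818… → ⌈·⌉ = 4626

268, 704, 1139, 1575, 2011, 2447, 2883, 3319, 3754, 4190, 4626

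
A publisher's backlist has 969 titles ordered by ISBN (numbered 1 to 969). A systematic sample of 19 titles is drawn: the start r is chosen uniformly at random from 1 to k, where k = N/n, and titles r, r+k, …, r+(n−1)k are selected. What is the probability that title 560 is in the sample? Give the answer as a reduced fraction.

k = 969/19 = 51.
Title 560 is selected iff r ≡ 560 (mod 51); exactly one such r in {1,…,51}.
Inclusion probability = 1/51.

1/51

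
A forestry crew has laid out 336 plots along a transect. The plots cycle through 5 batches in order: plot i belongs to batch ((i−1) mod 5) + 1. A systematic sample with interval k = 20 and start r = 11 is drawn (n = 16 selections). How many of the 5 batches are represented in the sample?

1

Consecutive selections differ by k = 20, so their batch numbers differ by 20 mod 5 = 0.
gcd(20, 5) = 5, so the sample visits 5/5 = 1 distinct residues mod 5.
Start 11 is batch 1; the batches hit are 1.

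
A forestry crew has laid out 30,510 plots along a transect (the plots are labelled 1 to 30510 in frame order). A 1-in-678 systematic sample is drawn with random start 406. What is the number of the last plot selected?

k = 678
45th selection = r + (45−1)·k = 406 + 44×678 = 406 + 29832 = 30238

30238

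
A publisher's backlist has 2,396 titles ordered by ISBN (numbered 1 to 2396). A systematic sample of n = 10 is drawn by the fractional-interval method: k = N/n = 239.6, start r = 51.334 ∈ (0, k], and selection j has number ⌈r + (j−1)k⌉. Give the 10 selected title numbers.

52, 291, 531, 771, 1010, 1250, 1489, 1729, 1969, 2208

j=1: r + 0k = 51.334 → ⌈·⌉ = 52
j=2: r + 1k = 290.934 → ⌈·⌉ = 291
j=3: r + 2k = 530.534 → ⌈·⌉ = 531
j=4: r + 3k = 770.134 → ⌈·⌉ = 771
j=5: r + 4k = 1009.734 → ⌈·⌉ = 1010
j=6: r + 5k = 1249.334 → ⌈·⌉ = 1250
j=7: r + 6k = 1488.934 → ⌈·⌉ = 1489
j=8: r + 7k = 1728.534 → ⌈·⌉ = 1729
j=9: r + 8k = 1968.134 → ⌈·⌉ = 1969
j=10: r + 9k = 2207.734 → ⌈·⌉ = 2208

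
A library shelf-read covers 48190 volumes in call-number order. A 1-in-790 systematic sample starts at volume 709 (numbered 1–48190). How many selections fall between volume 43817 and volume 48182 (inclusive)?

6

k = 790
First selection ≥ 43817: 709 + ⌈(43817−709)/790⌉·790 = 709 + 55×790 = 44159
Last selection ≤ 48182: 709 + ⌊(48182−709)/790⌋·790 = 709 + 60×790 = 48109
Count = 60 − 55 + 1 = 6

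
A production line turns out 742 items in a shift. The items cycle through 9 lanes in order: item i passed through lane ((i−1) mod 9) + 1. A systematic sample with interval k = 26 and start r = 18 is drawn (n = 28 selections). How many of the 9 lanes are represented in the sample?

9

Consecutive selections differ by k = 26, so their lane numbers differ by 26 mod 9 = 8.
gcd(26, 9) = 1, so the sample visits 9/1 = 9 distinct residues mod 9.
Start 18 is lane 9; the lanes hit are 1, 2, 3, 4, 5, 6, 7, 8, 9.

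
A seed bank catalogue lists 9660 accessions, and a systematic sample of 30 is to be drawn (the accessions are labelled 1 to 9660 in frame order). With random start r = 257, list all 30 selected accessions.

257, 579, 901, 1223, 1545, 1867, 2189, 2511, 2833, 3155, 3477, 3799, 4121, 4443, 4765, 5087, 5409, 5731, 6053, 6375, 6697, 7019, 7341, 7663, 7985, 8307, 8629, 8951, 9273, 9595

k = N/n = 9660/30 = 322
accession 1: 257
accession 2: 257 + 322 = 579
accession 3: 579 + 322 = 901
accession 4: 901 + 322 = 1223
accession 5: 1223 + 322 = 1545
accession 6: 1545 + 322 = 1867
accession 7: 1867 + 322 = 2189
accession 8: 2189 + 322 = 2511
accession 9: 2511 + 322 = 2833
accession 10: 2833 + 322 = 3155
accession 11: 3155 + 322 = 3477
accession 12: 3477 + 322 = 3799
accession 13: 3799 + 322 = 4121
accession 14: 4121 + 322 = 4443
accession 15: 4443 + 322 = 4765
accession 16: 4765 + 322 = 5087
accession 17: 5087 + 322 = 5409
accession 18: 5409 + 322 = 5731
accession 19: 5731 + 322 = 6053
accession 20: 6053 + 322 = 6375
accession 21: 6375 + 322 = 6697
accession 22: 6697 + 322 = 7019
accession 23: 7019 + 322 = 7341
accession 24: 7341 + 322 = 7663
accession 25: 7663 + 322 = 7985
accession 26: 7985 + 322 = 8307
accession 27: 8307 + 322 = 8629
accession 28: 8629 + 322 = 8951
accession 29: 8951 + 322 = 9273
accession 30: 9273 + 322 = 9595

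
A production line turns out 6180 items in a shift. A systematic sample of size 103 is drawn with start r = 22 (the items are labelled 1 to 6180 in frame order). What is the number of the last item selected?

6142

k = 6180/103 = 60
103rd selection = r + (103−1)·k = 22 + 102×60 = 22 + 6120 = 6142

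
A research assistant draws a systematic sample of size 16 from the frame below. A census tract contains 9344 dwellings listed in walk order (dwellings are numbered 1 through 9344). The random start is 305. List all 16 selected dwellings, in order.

k = N/n = 9344/16 = 584
dwelling 1: 305
dwelling 2: 305 + 584 = 889
dwelling 3: 889 + 584 = 1473
dwelling 4: 1473 + 584 = 2057
dwelling 5: 2057 + 584 = 2641
dwelling 6: 2641 + 584 = 3225
dwelling 7: 3225 + 584 = 3809
dwelling 8: 3809 + 584 = 4393
dwelling 9: 4393 + 584 = 4977
dwelling 10: 4977 + 584 = 5561
dwelling 11: 5561 + 584 = 6145
dwelling 12: 6145 + 584 = 6729
dwelling 13: 6729 + 584 = 7313
dwelling 14: 7313 + 584 = 7897
dwelling 15: 7897 + 584 = 8481
dwelling 16: 8481 + 584 = 9065

305, 889, 1473, 2057, 2641, 3225, 3809, 4393, 4977, 5561, 6145, 6729, 7313, 7897, 8481, 9065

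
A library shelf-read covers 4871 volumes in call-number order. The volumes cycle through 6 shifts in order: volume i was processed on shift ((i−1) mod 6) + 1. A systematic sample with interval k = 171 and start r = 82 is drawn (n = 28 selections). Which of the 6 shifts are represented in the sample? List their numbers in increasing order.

Consecutive selections differ by k = 171, so their shift numbers differ by 171 mod 6 = 3.
gcd(171, 6) = 3, so the sample visits 6/3 = 2 distinct residues mod 6.
Start 82 is shift 4; the shifts hit are 1, 4.

1, 4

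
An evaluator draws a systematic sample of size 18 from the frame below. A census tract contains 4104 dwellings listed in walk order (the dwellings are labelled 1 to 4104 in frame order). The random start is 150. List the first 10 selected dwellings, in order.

150, 378, 606, 834, 1062, 1290, 1518, 1746, 1974, 2202

k = N/n = 4104/18 = 228
dwelling 1: 150
dwelling 2: 150 + 228 = 378
dwelling 3: 378 + 228 = 606
dwelling 4: 606 + 228 = 834
dwelling 5: 834 + 228 = 1062
dwelling 6: 1062 + 228 = 1290
dwelling 7: 1290 + 228 = 1518
dwelling 8: 1518 + 228 = 1746
dwelling 9: 1746 + 228 = 1974
dwelling 10: 1974 + 228 = 2202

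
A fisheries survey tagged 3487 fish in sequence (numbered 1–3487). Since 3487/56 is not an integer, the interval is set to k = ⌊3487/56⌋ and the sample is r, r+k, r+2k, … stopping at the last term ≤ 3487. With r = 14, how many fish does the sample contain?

k = ⌊3487/56⌋ = 62
Achieved size = ⌊(3487 − 14)/62⌋ + 1 = ⌊3473/62⌋ + 1 = 56 + 1 = 57
(last selection: 14 + 56×62 = 3486 ≤ 3487; next would be 3548 > 3487)

57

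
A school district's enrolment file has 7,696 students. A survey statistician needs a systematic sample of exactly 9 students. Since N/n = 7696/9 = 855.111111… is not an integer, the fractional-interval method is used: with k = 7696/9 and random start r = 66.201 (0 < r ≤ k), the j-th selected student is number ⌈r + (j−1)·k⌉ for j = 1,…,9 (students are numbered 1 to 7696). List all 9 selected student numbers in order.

67, 922, 1777, 2632, 3487, 4342, 5197, 6052, 6908

j=1: r + 0k = 66.201 → ⌈·⌉ = 67
j=2: r + 1k = 921.312111… → ⌈·⌉ = 922
j=3: r + 2k = 1776.423222… → ⌈·⌉ = 1777
j=4: r + 3k = 2631.534333… → ⌈·⌉ = 2632
j=5: r + 4k = 3486.645444… → ⌈·⌉ = 3487
j=6: r + 5k = 4341.756555… → ⌈·⌉ = 4342
j=7: r + 6k = 5196.867666… → ⌈·⌉ = 5197
j=8: r + 7k = 6051.978777… → ⌈·⌉ = 6052
j=9: r + 8k = 6907.089888… → ⌈·⌉ = 6908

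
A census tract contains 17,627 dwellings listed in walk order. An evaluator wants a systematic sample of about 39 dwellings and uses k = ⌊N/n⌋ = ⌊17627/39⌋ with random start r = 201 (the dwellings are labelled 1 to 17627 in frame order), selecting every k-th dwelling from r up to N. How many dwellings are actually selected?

39

k = ⌊17627/39⌋ = 451
Achieved size = ⌊(17627 − 201)/451⌋ + 1 = ⌊17426/451⌋ + 1 = 38 + 1 = 39
(last selection: 201 + 38×451 = 17339 ≤ 17627; next would be 17790 > 17627)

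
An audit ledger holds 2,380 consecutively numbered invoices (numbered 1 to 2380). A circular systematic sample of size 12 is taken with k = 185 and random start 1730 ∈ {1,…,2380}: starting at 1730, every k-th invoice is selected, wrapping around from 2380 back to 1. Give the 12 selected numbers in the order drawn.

Selection 1: 1730
Selection 2: 1730 + 185 = 1915
Selection 3: 1915 + 185 = 2100
Selection 4: 2100 + 185 = 2285
Selection 5: 2285 + 185 = 2470 → 2470 − 2380 = 90
Selection 6: 90 + 185 = 275
Selection 7: 275 + 185 = 460
Selection 8: 460 + 185 = 645
Selection 9: 645 + 185 = 830
Selection 10: 830 + 185 = 1015
Selection 11: 1015 + 185 = 1200
Selection 12: 1200 + 185 = 1385

1730, 1915, 2100, 2285, 90, 275, 460, 645, 830, 1015, 1200, 1385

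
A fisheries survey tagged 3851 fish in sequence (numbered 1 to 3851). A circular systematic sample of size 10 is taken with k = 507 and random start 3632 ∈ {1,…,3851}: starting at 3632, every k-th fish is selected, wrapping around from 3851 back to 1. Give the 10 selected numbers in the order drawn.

Selection 1: 3632
Selection 2: 3632 + 507 = 4139 → 4139 − 3851 = 288
Selection 3: 288 + 507 = 795
Selection 4: 795 + 507 = 1302
Selection 5: 1302 + 507 = 1809
Selection 6: 1809 + 507 = 2316
Selection 7: 2316 + 507 = 2823
Selection 8: 2823 + 507 = 3330
Selection 9: 3330 + 507 = 3837
Selection 10: 3837 + 507 = 4344 → 4344 − 3851 = 493

3632, 288, 795, 1302, 1809, 2316, 2823, 3330, 3837, 493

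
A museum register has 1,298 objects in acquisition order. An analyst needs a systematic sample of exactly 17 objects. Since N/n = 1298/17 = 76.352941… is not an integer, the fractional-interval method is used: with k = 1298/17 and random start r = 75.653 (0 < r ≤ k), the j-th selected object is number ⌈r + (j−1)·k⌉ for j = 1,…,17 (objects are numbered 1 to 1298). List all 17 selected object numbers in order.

j=1: r + 0k = 75.653 → ⌈·⌉ = 76
j=2: r + 1k = 152.005941… → ⌈·⌉ = 153
j=3: r + 2k = 228.358882… → ⌈·⌉ = 229
j=4: r + 3k = 304.711823… → ⌈·⌉ = 305
j=5: r + 4k = 381.064764… → ⌈·⌉ = 382
j=6: r + 5k = 457.417705… → ⌈·⌉ = 458
j=7: r + 6k = 533.770647… → ⌈·⌉ = 534
j=8: r + 7k = 610.123588… → ⌈·⌉ = 611
j=9: r + 8k = 686.476529… → ⌈·⌉ = 687
j=10: r + 9k = 762.829470… → ⌈·⌉ = 763
j=11: r + 10k = 839.182411… → ⌈·⌉ = 840
j=12: r + 11k = 915.535352… → ⌈·⌉ = 916
j=13: r + 12k = 991.888294… → ⌈·⌉ = 992
j=14: r + 13k = 1068.241235… → ⌈·⌉ = 1069
j=15: r + 14k = 1144.594176… → ⌈·⌉ = 1145
j=16: r + 15k = 1220.947117… → ⌈·⌉ = 1221
j=17: r + 16k = 1297.300058… → ⌈·⌉ = 1298

76, 153, 229, 305, 382, 458, 534, 611, 687, 763, 840, 916, 992, 1069, 1145, 1221, 1298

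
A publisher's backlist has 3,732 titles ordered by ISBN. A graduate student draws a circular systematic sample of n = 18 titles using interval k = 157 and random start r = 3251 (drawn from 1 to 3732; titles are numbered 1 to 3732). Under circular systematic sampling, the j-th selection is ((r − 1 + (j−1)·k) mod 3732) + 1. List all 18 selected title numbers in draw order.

3251, 3408, 3565, 3722, 147, 304, 461, 618, 775, 932, 1089, 1246, 1403, 1560, 1717, 1874, 2031, 2188

Selection 1: 3251
Selection 2: 3251 + 157 = 3408
Selection 3: 3408 + 157 = 3565
Selection 4: 3565 + 157 = 3722
Selection 5: 3722 + 157 = 3879 → 3879 − 3732 = 147
Selection 6: 147 + 157 = 304
Selection 7: 304 + 157 = 461
Selection 8: 461 + 157 = 618
Selection 9: 618 + 157 = 775
Selection 10: 775 + 157 = 932
Selection 11: 932 + 157 = 1089
Selection 12: 1089 + 157 = 1246
Selection 13: 1246 + 157 = 1403
Selection 14: 1403 + 157 = 1560
Selection 15: 1560 + 157 = 1717
Selection 16: 1717 + 157 = 1874
Selection 17: 1874 + 157 = 2031
Selection 18: 2031 + 157 = 2188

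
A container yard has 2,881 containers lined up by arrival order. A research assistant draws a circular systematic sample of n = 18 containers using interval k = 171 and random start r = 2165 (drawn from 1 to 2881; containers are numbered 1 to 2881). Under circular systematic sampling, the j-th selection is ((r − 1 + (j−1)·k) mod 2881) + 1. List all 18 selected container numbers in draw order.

2165, 2336, 2507, 2678, 2849, 139, 310, 481, 652, 823, 994, 1165, 1336, 1507, 1678, 1849, 2020, 2191

Selection 1: 2165
Selection 2: 2165 + 171 = 2336
Selection 3: 2336 + 171 = 2507
Selection 4: 2507 + 171 = 2678
Selection 5: 2678 + 171 = 2849
Selection 6: 2849 + 171 = 3020 → 3020 − 2881 = 139
Selection 7: 139 + 171 = 310
Selection 8: 310 + 171 = 481
Selection 9: 481 + 171 = 652
Selection 10: 652 + 171 = 823
Selection 11: 823 + 171 = 994
Selection 12: 994 + 171 = 1165
Selection 13: 1165 + 171 = 1336
Selection 14: 1336 + 171 = 1507
Selection 15: 1507 + 171 = 1678
Selection 16: 1678 + 171 = 1849
Selection 17: 1849 + 171 = 2020
Selection 18: 2020 + 171 = 2191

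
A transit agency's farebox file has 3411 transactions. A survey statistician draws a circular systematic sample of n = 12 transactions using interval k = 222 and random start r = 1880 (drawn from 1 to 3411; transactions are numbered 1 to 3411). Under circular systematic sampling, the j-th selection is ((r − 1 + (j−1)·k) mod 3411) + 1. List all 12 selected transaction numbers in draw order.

1880, 2102, 2324, 2546, 2768, 2990, 3212, 23, 245, 467, 689, 911

Selection 1: 1880
Selection 2: 1880 + 222 = 2102
Selection 3: 2102 + 222 = 2324
Selection 4: 2324 + 222 = 2546
Selection 5: 2546 + 222 = 2768
Selection 6: 2768 + 222 = 2990
Selection 7: 2990 + 222 = 3212
Selection 8: 3212 + 222 = 3434 → 3434 − 3411 = 23
Selection 9: 23 + 222 = 245
Selection 10: 245 + 222 = 467
Selection 11: 467 + 222 = 689
Selection 12: 689 + 222 = 911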